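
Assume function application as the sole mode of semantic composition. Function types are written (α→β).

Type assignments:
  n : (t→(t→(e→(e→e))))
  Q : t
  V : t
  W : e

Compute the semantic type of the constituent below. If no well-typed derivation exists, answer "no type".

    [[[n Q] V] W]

[n Q]: functor n : (t→(t→(e→(e→e)))), argument Q : t; result (t→(e→(e→e))).
[[n Q] V]: functor [n Q] : (t→(e→(e→e))), argument V : t; result (e→(e→e)).
[[[n Q] V] W]: functor [[n Q] V] : (e→(e→e)), argument W : e; result (e→e).

(e→e)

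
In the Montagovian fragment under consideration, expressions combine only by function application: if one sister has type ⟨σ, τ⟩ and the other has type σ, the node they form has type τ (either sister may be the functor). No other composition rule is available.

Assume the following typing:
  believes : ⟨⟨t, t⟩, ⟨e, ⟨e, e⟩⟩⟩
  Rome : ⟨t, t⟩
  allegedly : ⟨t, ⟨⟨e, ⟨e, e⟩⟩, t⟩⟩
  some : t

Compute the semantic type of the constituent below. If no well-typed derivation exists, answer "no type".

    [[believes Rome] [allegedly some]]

t

At [believes Rome], believes : ⟨⟨t, t⟩, ⟨e, ⟨e, e⟩⟩⟩ takes Rome : ⟨t, t⟩, giving ⟨e, ⟨e, e⟩⟩.
At [allegedly some], allegedly : ⟨t, ⟨⟨e, ⟨e, e⟩⟩, t⟩⟩ takes some : t, giving ⟨⟨e, ⟨e, e⟩⟩, t⟩.
At [[believes Rome] [allegedly some]], [allegedly some] : ⟨⟨e, ⟨e, e⟩⟩, t⟩ takes [believes Rome] : ⟨e, ⟨e, e⟩⟩, giving t.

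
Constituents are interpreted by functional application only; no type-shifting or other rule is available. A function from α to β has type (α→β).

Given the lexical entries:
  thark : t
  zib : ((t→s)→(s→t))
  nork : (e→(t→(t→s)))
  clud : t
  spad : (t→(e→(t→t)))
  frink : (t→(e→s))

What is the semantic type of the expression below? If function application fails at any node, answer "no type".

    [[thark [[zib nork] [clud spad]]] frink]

no type

At [zib nork]: neither ((t→s)→(s→t)) nor (e→(t→(t→s))) can take the other as argument; the node is ill-typed.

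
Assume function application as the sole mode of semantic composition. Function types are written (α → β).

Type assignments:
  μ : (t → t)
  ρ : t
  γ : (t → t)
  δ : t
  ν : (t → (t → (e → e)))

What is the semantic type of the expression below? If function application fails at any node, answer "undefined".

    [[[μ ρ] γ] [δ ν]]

(e → e)

[μ ρ] — μ of type (t → t) combines with ρ of type t: type t.
[[μ ρ] γ] — γ of type (t → t) combines with [μ ρ] of type t: type t.
[δ ν] — ν of type (t → (t → (e → e))) combines with δ of type t: type (t → (e → e)).
[[[μ ρ] γ] [δ ν]] — [δ ν] of type (t → (e → e)) combines with [[μ ρ] γ] of type t: type (e → e).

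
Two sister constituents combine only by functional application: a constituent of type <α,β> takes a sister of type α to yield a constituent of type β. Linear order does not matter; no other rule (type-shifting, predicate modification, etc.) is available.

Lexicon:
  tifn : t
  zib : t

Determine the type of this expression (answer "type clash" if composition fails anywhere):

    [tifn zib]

type clash

At [tifn zib]: neither t nor t can take the other as argument; the node is ill-typed.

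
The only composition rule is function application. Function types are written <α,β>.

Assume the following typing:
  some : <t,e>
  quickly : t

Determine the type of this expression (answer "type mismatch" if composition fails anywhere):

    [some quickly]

e

[some quickly]: some is <t,e>, quickly is t; result e.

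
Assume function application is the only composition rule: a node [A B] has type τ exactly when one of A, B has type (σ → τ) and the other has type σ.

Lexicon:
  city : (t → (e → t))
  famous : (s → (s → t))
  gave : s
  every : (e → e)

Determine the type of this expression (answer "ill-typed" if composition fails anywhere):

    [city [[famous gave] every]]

ill-typed

[famous gave]: (s → (s → t)) applied to s yields (s → t).
[[famous gave] every]: (s → t) with (e → e) — neither is a function whose domain matches the other; composition fails here.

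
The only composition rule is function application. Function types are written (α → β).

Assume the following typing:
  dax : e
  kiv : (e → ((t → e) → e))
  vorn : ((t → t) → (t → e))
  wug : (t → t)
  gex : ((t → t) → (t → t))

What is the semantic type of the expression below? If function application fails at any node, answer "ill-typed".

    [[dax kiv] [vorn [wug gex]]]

e

[dax kiv]: kiv is (e → ((t → e) → e)), dax is e; result ((t → e) → e).
[wug gex]: gex is ((t → t) → (t → t)), wug is (t → t); result (t → t).
[vorn [wug gex]]: vorn is ((t → t) → (t → e)), [wug gex] is (t → t); result (t → e).
[[dax kiv] [vorn [wug gex]]]: [dax kiv] is ((t → e) → e), [vorn [wug gex]] is (t → e); result e.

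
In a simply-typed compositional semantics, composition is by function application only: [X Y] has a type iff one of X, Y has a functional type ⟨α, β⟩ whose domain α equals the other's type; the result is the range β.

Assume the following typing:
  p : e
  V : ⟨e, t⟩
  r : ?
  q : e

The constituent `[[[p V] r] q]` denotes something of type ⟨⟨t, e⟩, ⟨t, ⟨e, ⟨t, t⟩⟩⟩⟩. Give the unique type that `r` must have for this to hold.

At [[[p V] r] q] (required: ⟨⟨t, e⟩, ⟨t, ⟨e, ⟨t, t⟩⟩⟩⟩): q is e, which is not a function with range ⟨⟨t, e⟩, ⟨t, ⟨e, ⟨t, t⟩⟩⟩⟩; hence [[p V] r] is the functor — type ⟨e, ⟨⟨t, e⟩, ⟨t, ⟨e, ⟨t, t⟩⟩⟩⟩⟩.
At [[p V] r] (required: ⟨e, ⟨⟨t, e⟩, ⟨t, ⟨e, ⟨t, t⟩⟩⟩⟩⟩): [p V] is t, which is not a function with range ⟨e, ⟨⟨t, e⟩, ⟨t, ⟨e, ⟨t, t⟩⟩⟩⟩⟩; hence r is the functor — type ⟨t, ⟨e, ⟨⟨t, e⟩, ⟨t, ⟨e, ⟨t, t⟩⟩⟩⟩⟩⟩.

⟨t, ⟨e, ⟨⟨t, e⟩, ⟨t, ⟨e, ⟨t, t⟩⟩⟩⟩⟩⟩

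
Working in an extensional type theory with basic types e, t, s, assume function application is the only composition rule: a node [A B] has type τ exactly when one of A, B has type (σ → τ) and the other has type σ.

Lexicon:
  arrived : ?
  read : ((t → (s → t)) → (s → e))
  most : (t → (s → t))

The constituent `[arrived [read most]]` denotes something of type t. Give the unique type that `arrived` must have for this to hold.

((s → e) → t)

[arrived [read most]] must have type t. The sister [read most] has type (s → e); that is not a function onto t, so arrived must be the functor, of type ((s → e) → t).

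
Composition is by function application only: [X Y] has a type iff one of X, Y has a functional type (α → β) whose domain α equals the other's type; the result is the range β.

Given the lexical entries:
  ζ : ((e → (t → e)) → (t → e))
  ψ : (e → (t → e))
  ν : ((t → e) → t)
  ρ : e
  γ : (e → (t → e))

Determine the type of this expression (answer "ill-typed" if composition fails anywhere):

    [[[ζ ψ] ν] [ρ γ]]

[ζ ψ]: ((e → (t → e)) → (t → e)) applied to (e → (t → e)) yields (t → e).
[[ζ ψ] ν]: ((t → e) → t) applied to (t → e) yields t.
[ρ γ]: (e → (t → e)) applied to e yields (t → e).
[[[ζ ψ] ν] [ρ γ]]: (t → e) applied to t yields e.

e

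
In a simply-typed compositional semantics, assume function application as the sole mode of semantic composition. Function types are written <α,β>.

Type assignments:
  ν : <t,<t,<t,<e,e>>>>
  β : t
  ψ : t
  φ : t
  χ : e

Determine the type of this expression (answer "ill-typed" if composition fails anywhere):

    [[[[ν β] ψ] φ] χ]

e

[ν β]: functor ν : <t,<t,<t,<e,e>>>>, argument β : t; result <t,<t,<e,e>>>.
[[ν β] ψ]: functor [ν β] : <t,<t,<e,e>>>, argument ψ : t; result <t,<e,e>>.
[[[ν β] ψ] φ]: functor [[ν β] ψ] : <t,<e,e>>, argument φ : t; result <e,e>.
[[[[ν β] ψ] φ] χ]: functor [[[ν β] ψ] φ] : <e,e>, argument χ : e; result e.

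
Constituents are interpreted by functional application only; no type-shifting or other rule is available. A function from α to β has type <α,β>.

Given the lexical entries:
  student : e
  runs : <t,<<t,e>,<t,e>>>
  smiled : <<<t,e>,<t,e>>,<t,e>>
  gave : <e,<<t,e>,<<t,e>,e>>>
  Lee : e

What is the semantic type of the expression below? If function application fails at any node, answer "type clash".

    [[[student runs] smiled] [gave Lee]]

type clash

At [student runs]: neither e nor <t,<<t,e>,<t,e>>> can take the other as argument; the node is ill-typed.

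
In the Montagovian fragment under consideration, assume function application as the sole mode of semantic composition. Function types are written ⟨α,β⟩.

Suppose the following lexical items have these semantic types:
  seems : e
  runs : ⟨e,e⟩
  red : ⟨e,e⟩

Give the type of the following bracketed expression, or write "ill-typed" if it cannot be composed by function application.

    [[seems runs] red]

[seems runs]: runs is ⟨e,e⟩, seems is e; result e.
[[seems runs] red]: red is ⟨e,e⟩, [seems runs] is e; result e.

e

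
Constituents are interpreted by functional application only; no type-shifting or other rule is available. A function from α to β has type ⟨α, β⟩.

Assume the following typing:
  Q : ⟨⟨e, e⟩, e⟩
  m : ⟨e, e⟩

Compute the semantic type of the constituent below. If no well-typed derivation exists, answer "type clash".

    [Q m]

[Q m]: functor Q : ⟨⟨e, e⟩, e⟩, argument m : ⟨e, e⟩; result e.

e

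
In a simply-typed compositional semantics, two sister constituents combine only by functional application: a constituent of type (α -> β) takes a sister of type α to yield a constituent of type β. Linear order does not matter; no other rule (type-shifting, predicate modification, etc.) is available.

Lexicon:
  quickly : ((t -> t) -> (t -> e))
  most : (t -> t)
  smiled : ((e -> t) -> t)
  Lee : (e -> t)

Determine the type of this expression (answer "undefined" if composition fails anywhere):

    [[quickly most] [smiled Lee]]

[quickly most]: quickly is ((t -> t) -> (t -> e)), most is (t -> t); result (t -> e).
[smiled Lee]: smiled is ((e -> t) -> t), Lee is (e -> t); result t.
[[quickly most] [smiled Lee]]: [quickly most] is (t -> e), [smiled Lee] is t; result e.

e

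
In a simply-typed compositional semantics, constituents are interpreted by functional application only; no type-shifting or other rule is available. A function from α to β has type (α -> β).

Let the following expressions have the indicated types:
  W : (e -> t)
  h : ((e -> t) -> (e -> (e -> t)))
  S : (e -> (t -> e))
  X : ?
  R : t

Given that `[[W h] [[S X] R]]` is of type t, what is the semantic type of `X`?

((e -> (t -> e)) -> (t -> ((e -> (e -> t)) -> t)))

[[W h] [[S X] R]] is required to be t. [W h] : (e -> (e -> t)) cannot yield t as functor, so [[S X] R] : ((e -> (e -> t)) -> t).
[[S X] R] is required to be ((e -> (e -> t)) -> t). R : t cannot yield ((e -> (e -> t)) -> t) as functor, so [S X] : (t -> ((e -> (e -> t)) -> t)).
[S X] is required to be (t -> ((e -> (e -> t)) -> t)). S : (e -> (t -> e)) cannot yield (t -> ((e -> (e -> t)) -> t)) as functor, so X : ((e -> (t -> e)) -> (t -> ((e -> (e -> t)) -> t))).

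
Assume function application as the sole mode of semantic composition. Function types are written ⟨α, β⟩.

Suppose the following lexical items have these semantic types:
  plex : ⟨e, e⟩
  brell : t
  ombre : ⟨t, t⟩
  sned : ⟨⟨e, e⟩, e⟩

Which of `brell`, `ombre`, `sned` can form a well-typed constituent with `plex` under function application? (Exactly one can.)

sned

brell : t — neither side's domain matches the other.
ombre : ⟨t, t⟩ — neither side's domain matches the other.
sned — combines: sned : ⟨⟨e, e⟩, e⟩ takes plex : ⟨e, e⟩ as argument, giving e.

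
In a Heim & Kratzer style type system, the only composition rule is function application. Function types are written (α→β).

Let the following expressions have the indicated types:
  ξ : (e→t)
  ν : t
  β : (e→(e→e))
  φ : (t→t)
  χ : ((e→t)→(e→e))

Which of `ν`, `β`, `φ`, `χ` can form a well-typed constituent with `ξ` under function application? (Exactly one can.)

χ

ν : t — ξ needs e; ν needs nothing (atomic); neither fits.
β : (e→(e→e)) — ξ needs e; β needs e; neither fits.
φ : (t→t) — ξ needs e; φ needs t; neither fits.
χ — combines: χ : ((e→t)→(e→e)) takes ξ : (e→t) as argument, giving (e→e).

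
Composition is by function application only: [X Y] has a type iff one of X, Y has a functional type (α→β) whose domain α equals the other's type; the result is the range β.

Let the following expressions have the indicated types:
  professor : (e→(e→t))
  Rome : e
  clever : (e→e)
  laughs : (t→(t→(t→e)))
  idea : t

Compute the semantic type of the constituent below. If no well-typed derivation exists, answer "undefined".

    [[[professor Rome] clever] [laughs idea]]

undefined

[professor Rome]: functor professor : (e→(e→t)), argument Rome : e; result (e→t).
[[professor Rome] clever]: (e→t) with (e→e) — neither is a function whose domain matches the other; composition fails here.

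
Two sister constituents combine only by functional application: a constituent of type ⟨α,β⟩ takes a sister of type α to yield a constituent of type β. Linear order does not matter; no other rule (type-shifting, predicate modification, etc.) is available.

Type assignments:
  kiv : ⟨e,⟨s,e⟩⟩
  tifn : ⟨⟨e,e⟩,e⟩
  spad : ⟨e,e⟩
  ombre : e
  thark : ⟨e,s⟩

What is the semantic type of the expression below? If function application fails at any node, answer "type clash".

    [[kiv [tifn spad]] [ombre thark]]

e

[tifn spad]: ⟨⟨e,e⟩,e⟩ applied to ⟨e,e⟩ yields e.
[kiv [tifn spad]]: ⟨e,⟨s,e⟩⟩ applied to e yields ⟨s,e⟩.
[ombre thark]: ⟨e,s⟩ applied to e yields s.
[[kiv [tifn spad]] [ombre thark]]: ⟨s,e⟩ applied to s yields e.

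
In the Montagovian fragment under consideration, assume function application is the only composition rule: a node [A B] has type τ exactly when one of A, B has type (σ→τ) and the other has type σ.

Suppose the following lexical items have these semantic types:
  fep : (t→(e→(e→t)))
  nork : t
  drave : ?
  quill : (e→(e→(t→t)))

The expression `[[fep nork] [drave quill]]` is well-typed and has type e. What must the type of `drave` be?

((e→(e→(t→t)))→((e→(e→t))→e))

[[fep nork] [drave quill]] must have type e. The sister [fep nork] has type (e→(e→t)); that is not a function onto e, so [drave quill] must be the functor, of type ((e→(e→t))→e).
[drave quill] must have type ((e→(e→t))→e). The sister quill has type (e→(e→(t→t))); that is not a function onto ((e→(e→t))→e), so drave must be the functor, of type ((e→(e→(t→t)))→((e→(e→t))→e)).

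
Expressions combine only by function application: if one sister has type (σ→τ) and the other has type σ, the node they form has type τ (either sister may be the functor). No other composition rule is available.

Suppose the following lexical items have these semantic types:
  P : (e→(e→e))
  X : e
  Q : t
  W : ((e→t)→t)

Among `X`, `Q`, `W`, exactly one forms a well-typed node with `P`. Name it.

X — combines: P : (e→(e→e)) takes X : e as argument, giving (e→e).
Q : t — neither side's domain matches the other.
W : ((e→t)→t) — neither side's domain matches the other.

X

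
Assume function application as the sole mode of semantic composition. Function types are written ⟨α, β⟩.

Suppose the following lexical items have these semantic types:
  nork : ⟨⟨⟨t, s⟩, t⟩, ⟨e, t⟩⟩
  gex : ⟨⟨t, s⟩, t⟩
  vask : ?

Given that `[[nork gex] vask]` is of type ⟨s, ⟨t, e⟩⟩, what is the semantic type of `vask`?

At [[nork gex] vask] (required: ⟨s, ⟨t, e⟩⟩): [nork gex] is ⟨e, t⟩, which is not a function with range ⟨s, ⟨t, e⟩⟩; hence vask is the functor — type ⟨⟨e, t⟩, ⟨s, ⟨t, e⟩⟩⟩.

⟨⟨e, t⟩, ⟨s, ⟨t, e⟩⟩⟩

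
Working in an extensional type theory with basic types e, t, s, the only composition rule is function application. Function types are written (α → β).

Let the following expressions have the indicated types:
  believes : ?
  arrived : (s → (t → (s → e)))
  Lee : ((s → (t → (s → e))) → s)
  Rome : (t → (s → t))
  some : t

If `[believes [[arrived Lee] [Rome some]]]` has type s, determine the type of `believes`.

(t → s)

[believes [[arrived Lee] [Rome some]]] must have type s. The sister [[arrived Lee] [Rome some]] has type t; that is not a function onto s, so believes must be the functor, of type (t → s).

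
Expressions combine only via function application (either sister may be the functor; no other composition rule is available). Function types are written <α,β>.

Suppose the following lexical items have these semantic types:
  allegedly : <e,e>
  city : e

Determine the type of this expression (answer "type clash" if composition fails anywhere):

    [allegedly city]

[allegedly city]: functor allegedly : <e,e>, argument city : e; result e.

e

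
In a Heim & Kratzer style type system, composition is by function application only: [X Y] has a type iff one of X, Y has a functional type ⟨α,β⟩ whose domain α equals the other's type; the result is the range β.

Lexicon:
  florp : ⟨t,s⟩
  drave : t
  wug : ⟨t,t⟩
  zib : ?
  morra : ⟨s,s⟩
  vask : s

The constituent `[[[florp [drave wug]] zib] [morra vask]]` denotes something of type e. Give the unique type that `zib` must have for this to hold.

At [[[florp [drave wug]] zib] [morra vask]] (required: e): [morra vask] is s, which is not a function with range e; hence [[florp [drave wug]] zib] is the functor — type ⟨s,e⟩.
At [[florp [drave wug]] zib] (required: ⟨s,e⟩): [florp [drave wug]] is s, which is not a function with range ⟨s,e⟩; hence zib is the functor — type ⟨s,⟨s,e⟩⟩.

⟨s,⟨s,e⟩⟩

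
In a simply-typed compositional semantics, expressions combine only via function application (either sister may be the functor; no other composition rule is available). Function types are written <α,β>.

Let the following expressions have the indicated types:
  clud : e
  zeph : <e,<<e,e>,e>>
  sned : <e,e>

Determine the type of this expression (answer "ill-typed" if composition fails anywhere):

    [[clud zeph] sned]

[clud zeph]: functor zeph : <e,<<e,e>,e>>, argument clud : e; result <<e,e>,e>.
[[clud zeph] sned]: functor [clud zeph] : <<e,e>,e>, argument sned : <e,e>; result e.

e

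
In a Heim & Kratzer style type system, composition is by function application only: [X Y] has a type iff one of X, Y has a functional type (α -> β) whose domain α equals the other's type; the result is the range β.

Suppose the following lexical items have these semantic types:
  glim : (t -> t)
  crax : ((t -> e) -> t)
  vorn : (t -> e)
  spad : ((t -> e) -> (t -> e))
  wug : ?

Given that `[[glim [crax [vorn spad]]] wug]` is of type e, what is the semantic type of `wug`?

(t -> e)

[[glim [crax [vorn spad]]] wug] must have type e. The sister [glim [crax [vorn spad]]] has type t; that is not a function onto e, so wug must be the functor, of type (t -> e).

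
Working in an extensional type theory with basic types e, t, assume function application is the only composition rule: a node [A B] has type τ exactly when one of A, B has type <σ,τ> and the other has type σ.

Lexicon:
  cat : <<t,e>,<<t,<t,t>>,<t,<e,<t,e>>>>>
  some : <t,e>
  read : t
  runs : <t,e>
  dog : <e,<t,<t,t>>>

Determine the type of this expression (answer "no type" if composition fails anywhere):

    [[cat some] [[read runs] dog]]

<t,<e,<t,e>>>

[cat some]: cat is <<t,e>,<<t,<t,t>>,<t,<e,<t,e>>>>>, some is <t,e>; result <<t,<t,t>>,<t,<e,<t,e>>>>.
[read runs]: runs is <t,e>, read is t; result e.
[[read runs] dog]: dog is <e,<t,<t,t>>>, [read runs] is e; result <t,<t,t>>.
[[cat some] [[read runs] dog]]: [cat some] is <<t,<t,t>>,<t,<e,<t,e>>>>, [[read runs] dog] is <t,<t,t>>; result <t,<e,<t,e>>>.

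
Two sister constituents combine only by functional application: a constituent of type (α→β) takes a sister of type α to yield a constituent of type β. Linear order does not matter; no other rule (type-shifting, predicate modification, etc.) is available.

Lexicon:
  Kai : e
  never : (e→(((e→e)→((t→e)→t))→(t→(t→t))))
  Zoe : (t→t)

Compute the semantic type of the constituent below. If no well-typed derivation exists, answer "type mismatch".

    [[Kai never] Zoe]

At [Kai never], never : (e→(((e→e)→((t→e)→t))→(t→(t→t)))) takes Kai : e, giving (((e→e)→((t→e)→t))→(t→(t→t))).
At [[Kai never] Zoe]: neither (((e→e)→((t→e)→t))→(t→(t→t))) nor (t→t) can take the other as argument; the node is ill-typed.

type mismatch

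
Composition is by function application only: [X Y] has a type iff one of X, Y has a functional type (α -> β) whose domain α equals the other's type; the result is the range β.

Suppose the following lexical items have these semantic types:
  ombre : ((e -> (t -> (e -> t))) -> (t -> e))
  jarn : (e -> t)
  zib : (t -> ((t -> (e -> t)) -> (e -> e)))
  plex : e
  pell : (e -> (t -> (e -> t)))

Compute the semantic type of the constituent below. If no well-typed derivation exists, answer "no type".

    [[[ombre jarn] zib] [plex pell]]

no type

[ombre jarn]: ((e -> (t -> (e -> t))) -> (t -> e)) and (e -> t) cannot combine by function application — type clash.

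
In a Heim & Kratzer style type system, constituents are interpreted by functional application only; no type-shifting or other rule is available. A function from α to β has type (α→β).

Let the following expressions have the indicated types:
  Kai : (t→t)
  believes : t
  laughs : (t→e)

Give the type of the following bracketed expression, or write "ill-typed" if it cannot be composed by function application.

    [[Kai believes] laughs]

[Kai believes]: Kai is (t→t), believes is t; result t.
[[Kai believes] laughs]: laughs is (t→e), [Kai believes] is t; result e.

e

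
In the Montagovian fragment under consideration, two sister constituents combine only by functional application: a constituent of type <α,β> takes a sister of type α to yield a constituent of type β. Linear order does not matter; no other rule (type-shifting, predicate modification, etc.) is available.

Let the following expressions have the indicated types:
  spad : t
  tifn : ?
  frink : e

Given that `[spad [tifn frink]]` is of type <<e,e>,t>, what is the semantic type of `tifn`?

<e,<t,<<e,e>,t>>>

[spad [tifn frink]] is required to be <<e,e>,t>. spad : t cannot yield <<e,e>,t> as functor, so [tifn frink] : <t,<<e,e>,t>>.
[tifn frink] is required to be <t,<<e,e>,t>>. frink : e cannot yield <t,<<e,e>,t>> as functor, so tifn : <e,<t,<<e,e>,t>>>.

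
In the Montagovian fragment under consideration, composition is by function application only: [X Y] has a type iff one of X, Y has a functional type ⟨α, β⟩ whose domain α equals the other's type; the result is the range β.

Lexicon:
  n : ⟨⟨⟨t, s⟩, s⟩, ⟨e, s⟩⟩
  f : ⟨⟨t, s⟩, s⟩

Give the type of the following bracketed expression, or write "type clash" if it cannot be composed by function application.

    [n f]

⟨e, s⟩

[n f]: ⟨⟨⟨t, s⟩, s⟩, ⟨e, s⟩⟩ applied to ⟨⟨t, s⟩, s⟩ yields ⟨e, s⟩.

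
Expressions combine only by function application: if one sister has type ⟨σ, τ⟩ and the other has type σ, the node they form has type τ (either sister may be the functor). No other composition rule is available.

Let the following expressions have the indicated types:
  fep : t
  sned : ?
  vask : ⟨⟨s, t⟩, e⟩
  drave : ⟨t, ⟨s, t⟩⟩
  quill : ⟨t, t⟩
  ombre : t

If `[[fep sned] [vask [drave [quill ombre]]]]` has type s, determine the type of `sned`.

⟨t, ⟨e, s⟩⟩

At [[fep sned] [vask [drave [quill ombre]]]] (required: s): [vask [drave [quill ombre]]] is e, which is not a function with range s; hence [fep sned] is the functor — type ⟨e, s⟩.
At [fep sned] (required: ⟨e, s⟩): fep is t, which is not a function with range ⟨e, s⟩; hence sned is the functor — type ⟨t, ⟨e, s⟩⟩.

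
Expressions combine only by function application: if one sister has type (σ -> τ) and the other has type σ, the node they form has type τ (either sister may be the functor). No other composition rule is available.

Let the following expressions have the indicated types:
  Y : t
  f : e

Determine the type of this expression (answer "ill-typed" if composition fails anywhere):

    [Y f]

ill-typed

[Y f]: t with e — neither is a function whose domain matches the other; composition fails here.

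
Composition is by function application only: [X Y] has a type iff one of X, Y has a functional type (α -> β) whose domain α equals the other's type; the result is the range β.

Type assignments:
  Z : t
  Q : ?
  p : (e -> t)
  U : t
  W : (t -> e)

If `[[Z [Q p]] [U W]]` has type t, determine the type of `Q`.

((e -> t) -> (t -> (e -> t)))

For [[Z [Q p]] [U W]] to have type t with [U W] of type e, [Z [Q p]] must be the function: [Z [Q p]] : (e -> t).
For [Z [Q p]] to have type (e -> t) with Z of type t, [Q p] must be the function: [Q p] : (t -> (e -> t)).
For [Q p] to have type (t -> (e -> t)) with p of type (e -> t), Q must be the function: Q : ((e -> t) -> (t -> (e -> t))).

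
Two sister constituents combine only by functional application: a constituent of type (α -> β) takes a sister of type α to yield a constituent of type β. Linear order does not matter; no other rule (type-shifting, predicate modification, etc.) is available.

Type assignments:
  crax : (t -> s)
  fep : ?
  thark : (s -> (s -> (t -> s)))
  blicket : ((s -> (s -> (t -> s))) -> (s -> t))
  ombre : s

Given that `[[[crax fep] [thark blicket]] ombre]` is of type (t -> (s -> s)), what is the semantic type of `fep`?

((t -> s) -> ((s -> t) -> (s -> (t -> (s -> s)))))

[[[crax fep] [thark blicket]] ombre] is required to be (t -> (s -> s)). ombre : s cannot yield (t -> (s -> s)) as functor, so [[crax fep] [thark blicket]] : (s -> (t -> (s -> s))).
[[crax fep] [thark blicket]] is required to be (s -> (t -> (s -> s))). [thark blicket] : (s -> t) cannot yield (s -> (t -> (s -> s))) as functor, so [crax fep] : ((s -> t) -> (s -> (t -> (s -> s)))).
[crax fep] is required to be ((s -> t) -> (s -> (t -> (s -> s)))). crax : (t -> s) cannot yield ((s -> t) -> (s -> (t -> (s -> s)))) as functor, so fep : ((t -> s) -> ((s -> t) -> (s -> (t -> (s -> s))))).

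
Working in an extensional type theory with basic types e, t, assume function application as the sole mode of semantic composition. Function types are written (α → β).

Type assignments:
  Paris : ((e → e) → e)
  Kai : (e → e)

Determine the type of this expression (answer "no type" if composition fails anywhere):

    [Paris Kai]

e

[Paris Kai]: Paris is ((e → e) → e), Kai is (e → e); result e.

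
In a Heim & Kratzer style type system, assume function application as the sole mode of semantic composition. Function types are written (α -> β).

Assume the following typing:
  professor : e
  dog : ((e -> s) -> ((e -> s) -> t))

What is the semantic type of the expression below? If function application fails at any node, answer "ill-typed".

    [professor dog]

[professor dog]: e and ((e -> s) -> ((e -> s) -> t)) cannot combine by function application — type clash.

ill-typed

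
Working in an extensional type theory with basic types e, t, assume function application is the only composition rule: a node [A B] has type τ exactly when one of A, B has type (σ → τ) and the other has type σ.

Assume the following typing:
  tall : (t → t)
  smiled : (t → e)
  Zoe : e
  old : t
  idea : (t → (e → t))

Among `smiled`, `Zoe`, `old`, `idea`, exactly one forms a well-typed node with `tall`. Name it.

smiled : (t → e) — no; tall wants t, and smiled wants t.
Zoe : e — no; tall wants t, and Zoe wants nothing (atomic).
old — combines: tall : (t → t) takes old : t as argument, giving t.
idea : (t → (e → t)) — no; tall wants t, and idea wants t.

old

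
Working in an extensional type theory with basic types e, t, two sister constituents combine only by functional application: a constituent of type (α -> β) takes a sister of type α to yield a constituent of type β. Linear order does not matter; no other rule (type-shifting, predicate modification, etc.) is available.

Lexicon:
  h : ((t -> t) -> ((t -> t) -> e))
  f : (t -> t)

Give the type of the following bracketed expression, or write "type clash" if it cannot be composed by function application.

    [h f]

((t -> t) -> e)

[h f]: functor h : ((t -> t) -> ((t -> t) -> e)), argument f : (t -> t); result ((t -> t) -> e).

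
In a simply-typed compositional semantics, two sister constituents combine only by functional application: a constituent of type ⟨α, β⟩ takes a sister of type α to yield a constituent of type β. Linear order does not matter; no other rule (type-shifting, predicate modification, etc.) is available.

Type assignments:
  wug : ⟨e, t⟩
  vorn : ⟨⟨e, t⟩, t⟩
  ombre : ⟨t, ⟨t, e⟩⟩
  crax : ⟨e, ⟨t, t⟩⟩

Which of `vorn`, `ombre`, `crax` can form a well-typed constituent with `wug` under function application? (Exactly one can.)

vorn — combines: vorn : ⟨⟨e, t⟩, t⟩ takes wug : ⟨e, t⟩ as argument, giving t.
ombre : ⟨t, ⟨t, e⟩⟩ — wug needs e; ombre needs t; neither fits.
crax : ⟨e, ⟨t, t⟩⟩ — wug needs e; crax needs e; neither fits.

vorn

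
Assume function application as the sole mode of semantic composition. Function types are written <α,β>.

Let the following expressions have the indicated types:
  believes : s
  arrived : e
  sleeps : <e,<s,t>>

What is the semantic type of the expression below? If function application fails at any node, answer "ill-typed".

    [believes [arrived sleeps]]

[arrived sleeps]: sleeps is <e,<s,t>>, arrived is e; result <s,t>.
[believes [arrived sleeps]]: [arrived sleeps] is <s,t>, believes is s; result t.

t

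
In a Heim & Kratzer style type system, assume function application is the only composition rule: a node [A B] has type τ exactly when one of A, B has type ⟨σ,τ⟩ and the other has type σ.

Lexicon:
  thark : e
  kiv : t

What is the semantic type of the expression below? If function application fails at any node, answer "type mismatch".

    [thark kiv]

[thark kiv]: e and t cannot combine by function application — type clash.

type mismatch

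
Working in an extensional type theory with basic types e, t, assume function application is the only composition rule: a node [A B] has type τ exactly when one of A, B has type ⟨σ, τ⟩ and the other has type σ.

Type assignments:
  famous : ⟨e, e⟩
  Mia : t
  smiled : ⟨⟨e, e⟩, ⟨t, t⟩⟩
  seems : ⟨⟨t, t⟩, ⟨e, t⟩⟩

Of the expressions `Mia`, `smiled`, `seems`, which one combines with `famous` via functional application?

Mia : t — famous needs e; Mia needs nothing (atomic); neither fits.
smiled — combines: smiled : ⟨⟨e, e⟩, ⟨t, t⟩⟩ takes famous : ⟨e, e⟩ as argument, giving ⟨t, t⟩.
seems : ⟨⟨t, t⟩, ⟨e, t⟩⟩ — famous needs e; seems needs ⟨t, t⟩; neither fits.

smiled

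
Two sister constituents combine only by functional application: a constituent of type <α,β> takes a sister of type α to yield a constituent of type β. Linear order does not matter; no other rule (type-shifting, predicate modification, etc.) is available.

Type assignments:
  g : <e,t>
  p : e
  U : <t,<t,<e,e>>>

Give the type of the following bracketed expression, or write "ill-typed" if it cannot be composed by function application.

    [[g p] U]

<t,<e,e>>

[g p] — g of type <e,t> combines with p of type e: type t.
[[g p] U] — U of type <t,<t,<e,e>>> combines with [g p] of type t: type <t,<e,e>>.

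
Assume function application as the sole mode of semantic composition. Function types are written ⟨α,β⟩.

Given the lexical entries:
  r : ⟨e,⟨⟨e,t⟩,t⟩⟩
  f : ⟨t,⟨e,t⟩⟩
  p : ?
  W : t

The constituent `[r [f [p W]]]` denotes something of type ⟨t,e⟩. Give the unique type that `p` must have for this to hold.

⟨t,⟨⟨t,⟨e,t⟩⟩,⟨⟨e,⟨⟨e,t⟩,t⟩⟩,⟨t,e⟩⟩⟩⟩

For [r [f [p W]]] to have type ⟨t,e⟩ with r of type ⟨e,⟨⟨e,t⟩,t⟩⟩, [f [p W]] must be the function: [f [p W]] : ⟨⟨e,⟨⟨e,t⟩,t⟩⟩,⟨t,e⟩⟩.
For [f [p W]] to have type ⟨⟨e,⟨⟨e,t⟩,t⟩⟩,⟨t,e⟩⟩ with f of type ⟨t,⟨e,t⟩⟩, [p W] must be the function: [p W] : ⟨⟨t,⟨e,t⟩⟩,⟨⟨e,⟨⟨e,t⟩,t⟩⟩,⟨t,e⟩⟩⟩.
For [p W] to have type ⟨⟨t,⟨e,t⟩⟩,⟨⟨e,⟨⟨e,t⟩,t⟩⟩,⟨t,e⟩⟩⟩ with W of type t, p must be the function: p : ⟨t,⟨⟨t,⟨e,t⟩⟩,⟨⟨e,⟨⟨e,t⟩,t⟩⟩,⟨t,e⟩⟩⟩⟩.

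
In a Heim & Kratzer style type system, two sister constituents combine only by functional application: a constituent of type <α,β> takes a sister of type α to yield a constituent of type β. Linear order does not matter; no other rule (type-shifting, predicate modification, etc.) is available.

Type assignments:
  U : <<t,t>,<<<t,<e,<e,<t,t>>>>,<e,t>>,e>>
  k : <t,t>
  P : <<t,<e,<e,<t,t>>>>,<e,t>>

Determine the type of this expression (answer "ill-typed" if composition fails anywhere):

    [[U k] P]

e

[U k]: U is <<t,t>,<<<t,<e,<e,<t,t>>>>,<e,t>>,e>>, k is <t,t>; result <<<t,<e,<e,<t,t>>>>,<e,t>>,e>.
[[U k] P]: [U k] is <<<t,<e,<e,<t,t>>>>,<e,t>>,e>, P is <<t,<e,<e,<t,t>>>>,<e,t>>; result e.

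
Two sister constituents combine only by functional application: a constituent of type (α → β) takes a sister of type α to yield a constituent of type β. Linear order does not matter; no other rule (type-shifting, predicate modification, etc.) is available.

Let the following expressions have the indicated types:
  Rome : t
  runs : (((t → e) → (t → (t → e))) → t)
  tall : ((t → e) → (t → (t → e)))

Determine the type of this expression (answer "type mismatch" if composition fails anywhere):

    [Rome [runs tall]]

At [runs tall], runs : (((t → e) → (t → (t → e))) → t) takes tall : ((t → e) → (t → (t → e))), giving t.
[Rome [runs tall]]: t and t cannot combine by function application — type clash.

type mismatch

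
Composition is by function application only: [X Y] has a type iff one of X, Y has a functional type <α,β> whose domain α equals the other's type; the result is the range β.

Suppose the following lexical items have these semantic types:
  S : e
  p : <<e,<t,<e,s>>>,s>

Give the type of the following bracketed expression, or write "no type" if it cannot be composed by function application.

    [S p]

[S p]: e with <<e,<t,<e,s>>>,s> — neither is a function whose domain matches the other; composition fails here.

no type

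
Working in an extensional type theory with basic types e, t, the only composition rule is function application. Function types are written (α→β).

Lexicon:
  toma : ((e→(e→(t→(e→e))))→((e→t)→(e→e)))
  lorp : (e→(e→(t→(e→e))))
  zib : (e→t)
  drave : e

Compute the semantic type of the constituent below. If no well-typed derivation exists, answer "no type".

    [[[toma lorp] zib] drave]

[toma lorp]: toma is ((e→(e→(t→(e→e))))→((e→t)→(e→e))), lorp is (e→(e→(t→(e→e)))); result ((e→t)→(e→e)).
[[toma lorp] zib]: [toma lorp] is ((e→t)→(e→e)), zib is (e→t); result (e→e).
[[[toma lorp] zib] drave]: [[toma lorp] zib] is (e→e), drave is e; result e.

e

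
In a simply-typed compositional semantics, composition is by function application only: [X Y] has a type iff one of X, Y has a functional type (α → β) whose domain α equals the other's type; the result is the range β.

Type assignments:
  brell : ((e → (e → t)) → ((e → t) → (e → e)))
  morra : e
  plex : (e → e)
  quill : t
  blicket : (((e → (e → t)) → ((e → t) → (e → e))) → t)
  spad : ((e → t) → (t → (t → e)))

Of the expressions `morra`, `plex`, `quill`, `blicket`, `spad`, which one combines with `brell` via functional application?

morra : e — no; brell wants (e → (e → t)), and morra wants nothing (atomic).
plex : (e → e) — no; brell wants (e → (e → t)), and plex wants e.
quill : t — no; brell wants (e → (e → t)), and quill wants nothing (atomic).
blicket — combines: blicket : (((e → (e → t)) → ((e → t) → (e → e))) → t) takes brell : ((e → (e → t)) → ((e → t) → (e → e))) as argument, giving t.
spad : ((e → t) → (t → (t → e))) — no; brell wants (e → (e → t)), and spad wants (e → t).

blicket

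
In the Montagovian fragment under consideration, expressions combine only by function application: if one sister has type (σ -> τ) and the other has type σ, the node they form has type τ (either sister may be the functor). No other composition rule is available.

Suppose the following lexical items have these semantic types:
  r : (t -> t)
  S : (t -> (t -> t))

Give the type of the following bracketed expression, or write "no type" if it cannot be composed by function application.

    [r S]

At [r S]: neither (t -> t) nor (t -> (t -> t)) can take the other as argument; the node is ill-typed.

no type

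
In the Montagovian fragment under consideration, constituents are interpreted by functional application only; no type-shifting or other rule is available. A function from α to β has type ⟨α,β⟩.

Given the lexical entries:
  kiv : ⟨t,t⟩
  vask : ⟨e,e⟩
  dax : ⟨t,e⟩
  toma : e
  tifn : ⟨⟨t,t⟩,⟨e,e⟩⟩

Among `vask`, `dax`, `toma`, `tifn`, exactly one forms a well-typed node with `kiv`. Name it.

tifn

vask : ⟨e,e⟩ — neither side's domain matches the other.
dax : ⟨t,e⟩ — neither side's domain matches the other.
toma : e — neither side's domain matches the other.
tifn — combines: tifn : ⟨⟨t,t⟩,⟨e,e⟩⟩ takes kiv : ⟨t,t⟩ as argument, giving ⟨e,e⟩.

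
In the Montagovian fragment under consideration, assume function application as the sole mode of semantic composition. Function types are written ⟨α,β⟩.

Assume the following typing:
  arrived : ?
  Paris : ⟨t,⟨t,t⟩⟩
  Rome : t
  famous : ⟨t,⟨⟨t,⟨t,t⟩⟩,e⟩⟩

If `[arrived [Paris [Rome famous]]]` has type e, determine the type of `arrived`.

⟨e,e⟩

For [arrived [Paris [Rome famous]]] to have type e with [Paris [Rome famous]] of type e, arrived must be the function: arrived : ⟨e,e⟩.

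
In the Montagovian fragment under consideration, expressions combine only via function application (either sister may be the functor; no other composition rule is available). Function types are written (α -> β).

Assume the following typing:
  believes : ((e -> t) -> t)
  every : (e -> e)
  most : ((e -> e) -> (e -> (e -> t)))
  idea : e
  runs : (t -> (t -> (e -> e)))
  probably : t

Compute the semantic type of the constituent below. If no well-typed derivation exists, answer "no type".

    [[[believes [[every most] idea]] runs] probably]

(e -> e)

[every most]: ((e -> e) -> (e -> (e -> t))) applied to (e -> e) yields (e -> (e -> t)).
[[every most] idea]: (e -> (e -> t)) applied to e yields (e -> t).
[believes [[every most] idea]]: ((e -> t) -> t) applied to (e -> t) yields t.
[[believes [[every most] idea]] runs]: (t -> (t -> (e -> e))) applied to t yields (t -> (e -> e)).
[[[believes [[every most] idea]] runs] probably]: (t -> (e -> e)) applied to t yields (e -> e).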